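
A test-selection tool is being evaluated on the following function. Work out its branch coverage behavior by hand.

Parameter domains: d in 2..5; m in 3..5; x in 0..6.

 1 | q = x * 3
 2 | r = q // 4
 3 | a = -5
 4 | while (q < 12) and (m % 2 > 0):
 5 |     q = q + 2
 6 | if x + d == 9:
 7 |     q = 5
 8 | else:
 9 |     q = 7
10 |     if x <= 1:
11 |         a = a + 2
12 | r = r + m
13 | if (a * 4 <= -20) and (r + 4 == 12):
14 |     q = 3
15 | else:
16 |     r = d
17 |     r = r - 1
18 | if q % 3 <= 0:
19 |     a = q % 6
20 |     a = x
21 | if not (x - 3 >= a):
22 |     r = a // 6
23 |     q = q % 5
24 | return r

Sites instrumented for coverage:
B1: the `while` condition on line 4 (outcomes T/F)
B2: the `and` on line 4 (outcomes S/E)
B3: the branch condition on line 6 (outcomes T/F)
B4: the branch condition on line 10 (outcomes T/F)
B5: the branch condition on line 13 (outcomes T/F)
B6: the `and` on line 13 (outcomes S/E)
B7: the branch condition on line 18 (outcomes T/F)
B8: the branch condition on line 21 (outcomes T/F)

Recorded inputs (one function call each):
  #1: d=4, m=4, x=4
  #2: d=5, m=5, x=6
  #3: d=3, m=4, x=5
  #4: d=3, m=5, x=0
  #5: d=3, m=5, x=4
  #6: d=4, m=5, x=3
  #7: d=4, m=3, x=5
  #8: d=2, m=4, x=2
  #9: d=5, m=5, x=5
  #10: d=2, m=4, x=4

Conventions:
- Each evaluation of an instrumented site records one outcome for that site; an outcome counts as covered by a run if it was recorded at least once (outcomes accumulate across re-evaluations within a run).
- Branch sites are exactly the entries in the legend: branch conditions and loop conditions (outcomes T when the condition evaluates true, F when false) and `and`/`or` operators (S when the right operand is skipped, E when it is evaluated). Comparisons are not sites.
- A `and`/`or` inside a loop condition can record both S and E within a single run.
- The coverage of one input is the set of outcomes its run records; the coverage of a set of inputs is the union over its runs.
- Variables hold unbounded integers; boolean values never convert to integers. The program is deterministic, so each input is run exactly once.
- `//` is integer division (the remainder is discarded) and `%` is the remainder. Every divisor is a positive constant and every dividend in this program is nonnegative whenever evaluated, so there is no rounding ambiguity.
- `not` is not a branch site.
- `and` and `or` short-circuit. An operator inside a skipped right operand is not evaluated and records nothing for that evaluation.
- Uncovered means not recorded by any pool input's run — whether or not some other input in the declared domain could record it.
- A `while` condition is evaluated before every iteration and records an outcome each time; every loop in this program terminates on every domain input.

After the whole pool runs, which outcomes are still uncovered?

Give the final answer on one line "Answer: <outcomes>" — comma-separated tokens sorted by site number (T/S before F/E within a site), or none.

input #1 (d=4, m=4, x=4): events B2->S, B1->F, B3->F, B4->F, B6->E, B5->F, B7->F, B8->F; covers B1=F, B2=S, B3=F, B4=F, B5=F, B6=E, B7=F, B8=F
input #2 (d=5, m=5, x=6): events B2->S, B1->F, B3->F, B4->F, B6->E, B5->F, B7->F, B8->F; covers B1=F, B2=S, B3=F, B4=F, B5=F, B6=E, B7=F, B8=F
input #3 (d=3, m=4, x=5): events B2->S, B1->F, B3->F, B4->F, B6->E, B5->F, B7->F, B8->F; covers B1=F, B2=S, B3=F, B4=F, B5=F, B6=E, B7=F, B8=F
input #4 (d=3, m=5, x=0): events B2->E, B1->T, B2->E, B1->T, B2->E, B1->T, B2->E, B1->T, B2->E, B1->T, B2->E, B1->T, B2->S, B1->F, ...; covers B1=T, B1=F, B2=S, B2=E, B3=F, B4=T, B5=F, B6=S, B7=F, B8=F
input #5 (d=3, m=5, x=4): events B2->S, B1->F, B3->F, B4->F, B6->E, B5->T, B7->T, B8->T; covers B1=F, B2=S, B3=F, B4=F, B5=T, B6=E, B7=T, B8=T
input #6 (d=4, m=5, x=3): events B2->E, B1->T, B2->E, B1->T, B2->S, B1->F, B3->F, B4->F, B6->E, B5->F, B7->F, B8->F; covers B1=T, B1=F, B2=S, B2=E, B3=F, B4=F, B5=F, B6=E, B7=F, B8=F
input #7 (d=4, m=3, x=5): events B2->S, B1->F, B3->T, B6->E, B5->F, B7->F, B8->F; covers B1=F, B2=S, B3=T, B5=F, B6=E, B7=F, B8=F
input #8 (d=2, m=4, x=2): events B2->E, B1->F, B3->F, B4->F, B6->E, B5->F, B7->F, B8->F; covers B1=F, B2=E, B3=F, B4=F, B5=F, B6=E, B7=F, B8=F
input #9 (d=5, m=5, x=5): events B2->S, B1->F, B3->F, B4->F, B6->E, B5->T, B7->T, B8->T; covers B1=F, B2=S, B3=F, B4=F, B5=T, B6=E, B7=T, B8=T
input #10 (d=2, m=4, x=4): events B2->S, B1->F, B3->F, B4->F, B6->E, B5->F, B7->F, B8->F; covers B1=F, B2=S, B3=F, B4=F, B5=F, B6=E, B7=F, B8=F
union over the pool: B1=T, B1=F, B2=S, B2=E, B3=T, B3=F, B4=T, B4=F, B5=T, B5=F, B6=S, B6=E, B7=T, B7=F, B8=T, B8=F
uncovered (0 of 16): none

Answer: none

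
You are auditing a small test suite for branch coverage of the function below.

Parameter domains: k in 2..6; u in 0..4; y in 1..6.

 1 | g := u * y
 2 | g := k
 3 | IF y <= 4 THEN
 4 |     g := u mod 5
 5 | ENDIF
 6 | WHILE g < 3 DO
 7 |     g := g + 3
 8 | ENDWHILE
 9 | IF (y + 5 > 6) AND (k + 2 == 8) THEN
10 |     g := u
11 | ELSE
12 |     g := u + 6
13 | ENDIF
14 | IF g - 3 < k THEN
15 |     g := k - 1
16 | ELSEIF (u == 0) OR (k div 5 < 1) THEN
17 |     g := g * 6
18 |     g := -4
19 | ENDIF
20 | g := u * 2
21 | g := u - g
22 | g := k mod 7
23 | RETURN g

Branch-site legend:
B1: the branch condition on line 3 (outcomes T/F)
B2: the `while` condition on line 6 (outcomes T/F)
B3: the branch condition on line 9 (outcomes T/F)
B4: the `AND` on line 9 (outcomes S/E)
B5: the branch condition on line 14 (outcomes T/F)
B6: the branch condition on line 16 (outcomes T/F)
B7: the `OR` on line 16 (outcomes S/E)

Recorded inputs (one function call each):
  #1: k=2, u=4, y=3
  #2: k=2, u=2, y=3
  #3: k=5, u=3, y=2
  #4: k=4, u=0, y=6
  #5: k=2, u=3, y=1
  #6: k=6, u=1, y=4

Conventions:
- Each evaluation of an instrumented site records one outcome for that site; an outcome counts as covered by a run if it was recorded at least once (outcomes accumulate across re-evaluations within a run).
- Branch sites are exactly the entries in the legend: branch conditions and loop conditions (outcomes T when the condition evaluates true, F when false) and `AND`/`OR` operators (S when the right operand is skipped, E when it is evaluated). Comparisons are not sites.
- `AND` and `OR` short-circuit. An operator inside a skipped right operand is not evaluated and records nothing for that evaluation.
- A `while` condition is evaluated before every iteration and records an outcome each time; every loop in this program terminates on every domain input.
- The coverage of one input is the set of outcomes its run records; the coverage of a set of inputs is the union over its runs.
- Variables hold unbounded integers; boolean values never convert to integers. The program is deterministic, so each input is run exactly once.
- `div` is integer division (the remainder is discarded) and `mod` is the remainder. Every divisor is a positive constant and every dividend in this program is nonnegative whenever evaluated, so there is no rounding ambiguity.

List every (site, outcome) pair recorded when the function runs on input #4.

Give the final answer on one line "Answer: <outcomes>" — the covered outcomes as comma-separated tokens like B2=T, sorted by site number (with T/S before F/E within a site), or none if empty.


Simulating input #4 (k=4, u=0, y=6) step by step:
  B1->F, B2->F, B4->E, B3->F, B5->T
collecting distinct outcomes: B1=F, B2=F, B3=F, B4=E, B5=T
Answer: B1=F, B2=F, B3=F, B4=E, B5=T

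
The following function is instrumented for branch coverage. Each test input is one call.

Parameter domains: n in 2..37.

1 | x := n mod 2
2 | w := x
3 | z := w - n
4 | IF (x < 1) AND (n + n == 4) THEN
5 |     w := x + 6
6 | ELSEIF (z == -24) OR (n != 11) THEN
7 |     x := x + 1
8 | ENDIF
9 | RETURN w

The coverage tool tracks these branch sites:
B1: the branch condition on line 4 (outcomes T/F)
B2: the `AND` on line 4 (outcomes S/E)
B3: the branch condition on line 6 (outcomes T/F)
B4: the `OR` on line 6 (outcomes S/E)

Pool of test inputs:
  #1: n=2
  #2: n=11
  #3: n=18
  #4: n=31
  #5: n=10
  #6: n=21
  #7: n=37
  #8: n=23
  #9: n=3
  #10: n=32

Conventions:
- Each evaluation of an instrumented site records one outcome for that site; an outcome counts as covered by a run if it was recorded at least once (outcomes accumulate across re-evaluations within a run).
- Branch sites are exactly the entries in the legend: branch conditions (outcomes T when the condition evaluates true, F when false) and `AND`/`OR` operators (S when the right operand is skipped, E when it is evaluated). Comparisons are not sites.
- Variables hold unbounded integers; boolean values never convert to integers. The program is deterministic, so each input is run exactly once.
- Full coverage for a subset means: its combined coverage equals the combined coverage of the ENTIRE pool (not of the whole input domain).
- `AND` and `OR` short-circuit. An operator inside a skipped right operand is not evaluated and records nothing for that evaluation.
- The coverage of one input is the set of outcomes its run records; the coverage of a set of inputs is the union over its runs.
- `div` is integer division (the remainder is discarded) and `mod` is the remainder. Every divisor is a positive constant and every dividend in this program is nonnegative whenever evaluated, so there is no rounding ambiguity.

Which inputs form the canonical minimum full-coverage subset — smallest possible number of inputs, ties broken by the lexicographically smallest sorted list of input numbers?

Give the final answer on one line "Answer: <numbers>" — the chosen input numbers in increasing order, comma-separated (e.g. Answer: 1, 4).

input #1, n=2: events B2->E, B1->T; outcomes B1=T, B2=E
input #2, n=11: events B2->S, B1->F, B4->E, B3->F; outcomes B1=F, B2=S, B3=F, B4=E
input #3, n=18: events B2->E, B1->F, B4->E, B3->T; outcomes B1=F, B2=E, B3=T, B4=E
input #4, n=31: events B2->S, B1->F, B4->E, B3->T; outcomes B1=F, B2=S, B3=T, B4=E
input #5, n=10: events B2->E, B1->F, B4->E, B3->T; outcomes B1=F, B2=E, B3=T, B4=E
input #6, n=21: events B2->S, B1->F, B4->E, B3->T; outcomes B1=F, B2=S, B3=T, B4=E
input #7, n=37: events B2->S, B1->F, B4->E, B3->T; outcomes B1=F, B2=S, B3=T, B4=E
input #8, n=23: events B2->S, B1->F, B4->E, B3->T; outcomes B1=F, B2=S, B3=T, B4=E
input #9, n=3: events B2->S, B1->F, B4->E, B3->T; outcomes B1=F, B2=S, B3=T, B4=E
input #10, n=32: events B2->E, B1->F, B4->E, B3->T; outcomes B1=F, B2=E, B3=T, B4=E
pool-wide coverage (7 outcomes): B1=T, B1=F, B2=S, B2=E, B3=T, B3=F, B4=E
checked all size-1 subsets: none covers 7 outcomes (max 4/7)
checked all size-2 subsets: none covers 7 outcomes (max 6/7)
size 3: inputs {1, 2, 3} cover all 7 outcomes, and no lexicographically smaller subset of this size does

Answer: 1, 2, 3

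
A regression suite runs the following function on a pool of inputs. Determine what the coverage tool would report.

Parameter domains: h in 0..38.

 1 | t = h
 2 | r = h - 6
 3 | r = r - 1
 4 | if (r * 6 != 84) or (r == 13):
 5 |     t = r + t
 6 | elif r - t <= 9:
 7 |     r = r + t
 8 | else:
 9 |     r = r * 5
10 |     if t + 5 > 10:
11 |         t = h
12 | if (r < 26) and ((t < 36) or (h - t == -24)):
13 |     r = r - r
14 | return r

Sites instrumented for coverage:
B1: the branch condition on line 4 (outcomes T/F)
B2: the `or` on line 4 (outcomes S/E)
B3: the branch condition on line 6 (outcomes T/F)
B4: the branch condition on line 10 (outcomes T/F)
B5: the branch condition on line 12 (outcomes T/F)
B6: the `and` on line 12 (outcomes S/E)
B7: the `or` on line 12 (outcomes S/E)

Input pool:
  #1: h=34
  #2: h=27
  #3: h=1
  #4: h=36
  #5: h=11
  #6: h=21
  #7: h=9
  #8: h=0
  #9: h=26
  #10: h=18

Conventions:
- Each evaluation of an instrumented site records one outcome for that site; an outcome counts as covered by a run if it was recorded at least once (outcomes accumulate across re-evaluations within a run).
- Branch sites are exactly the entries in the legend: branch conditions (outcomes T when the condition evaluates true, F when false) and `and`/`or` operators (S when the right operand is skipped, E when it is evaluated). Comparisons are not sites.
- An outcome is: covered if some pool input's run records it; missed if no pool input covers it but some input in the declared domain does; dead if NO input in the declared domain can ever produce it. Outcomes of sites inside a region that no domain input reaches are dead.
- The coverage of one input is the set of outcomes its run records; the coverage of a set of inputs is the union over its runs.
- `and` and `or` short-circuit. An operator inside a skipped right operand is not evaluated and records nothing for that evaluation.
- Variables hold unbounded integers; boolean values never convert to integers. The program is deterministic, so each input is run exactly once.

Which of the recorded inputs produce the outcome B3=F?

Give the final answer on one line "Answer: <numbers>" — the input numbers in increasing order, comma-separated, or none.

input #1 (h=34): never hits B3=F
input #2 (h=27): never hits B3=F
input #3 (h=1): never hits B3=F
input #4 (h=36): never hits B3=F
input #5 (h=11): never hits B3=F
input #6 (h=21): never hits B3=F
input #7 (h=9): never hits B3=F
input #8 (h=0): never hits B3=F
input #9 (h=26): never hits B3=F
input #10 (h=18): never hits B3=F

Answer: none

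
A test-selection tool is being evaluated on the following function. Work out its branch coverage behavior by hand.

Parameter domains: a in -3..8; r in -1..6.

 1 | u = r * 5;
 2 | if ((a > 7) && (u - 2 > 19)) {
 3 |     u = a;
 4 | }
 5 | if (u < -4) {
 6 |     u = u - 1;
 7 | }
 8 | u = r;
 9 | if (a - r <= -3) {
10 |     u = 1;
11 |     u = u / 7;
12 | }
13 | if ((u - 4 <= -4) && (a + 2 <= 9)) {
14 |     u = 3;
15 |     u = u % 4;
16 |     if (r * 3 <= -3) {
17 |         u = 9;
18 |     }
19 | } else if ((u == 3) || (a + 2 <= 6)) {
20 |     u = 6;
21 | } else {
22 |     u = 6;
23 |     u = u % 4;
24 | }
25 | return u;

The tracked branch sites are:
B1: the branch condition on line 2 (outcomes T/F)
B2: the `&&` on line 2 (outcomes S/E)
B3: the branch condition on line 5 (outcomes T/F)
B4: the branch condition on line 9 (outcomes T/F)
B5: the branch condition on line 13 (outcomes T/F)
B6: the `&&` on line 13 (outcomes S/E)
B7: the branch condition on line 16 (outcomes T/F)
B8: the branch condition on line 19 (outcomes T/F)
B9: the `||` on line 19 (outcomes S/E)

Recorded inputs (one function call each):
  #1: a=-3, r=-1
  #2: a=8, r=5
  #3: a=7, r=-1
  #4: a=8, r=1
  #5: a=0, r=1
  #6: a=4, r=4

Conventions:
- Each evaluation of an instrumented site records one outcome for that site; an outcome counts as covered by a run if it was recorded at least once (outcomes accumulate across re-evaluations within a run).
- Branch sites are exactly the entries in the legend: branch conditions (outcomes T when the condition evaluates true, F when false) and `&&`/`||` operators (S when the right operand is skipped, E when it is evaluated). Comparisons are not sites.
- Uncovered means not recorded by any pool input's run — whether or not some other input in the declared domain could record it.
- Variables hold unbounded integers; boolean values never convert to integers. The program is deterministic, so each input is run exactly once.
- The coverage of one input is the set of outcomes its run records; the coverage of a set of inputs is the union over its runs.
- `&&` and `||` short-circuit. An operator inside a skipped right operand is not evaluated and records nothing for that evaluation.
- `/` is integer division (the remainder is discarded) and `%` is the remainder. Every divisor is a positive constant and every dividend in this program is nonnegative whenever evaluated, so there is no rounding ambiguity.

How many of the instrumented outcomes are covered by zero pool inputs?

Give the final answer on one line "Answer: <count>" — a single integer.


#1 (a=-3, r=-1) -> B2->S, B1->F, B3->T, B4->F, B6->E, B5->T, B7->T; covered: B1=F, B2=S, B3=T, B4=F, B5=T, B6=E, B7=T
#2 (a=8, r=5) -> B2->E, B1->T, B3->F, B4->F, B6->S, B5->F, B9->E, B8->F; covered: B1=T, B2=E, B3=F, B4=F, B5=F, B6=S, B8=F, B9=E
#3 (a=7, r=-1) -> B2->S, B1->F, B3->T, B4->F, B6->E, B5->T, B7->T; covered: B1=F, B2=S, B3=T, B4=F, B5=T, B6=E, B7=T
#4 (a=8, r=1) -> B2->E, B1->F, B3->F, B4->F, B6->S, B5->F, B9->E, B8->F; covered: B1=F, B2=E, B3=F, B4=F, B5=F, B6=S, B8=F, B9=E
#5 (a=0, r=1) -> B2->S, B1->F, B3->F, B4->F, B6->S, B5->F, B9->E, B8->T; covered: B1=F, B2=S, B3=F, B4=F, B5=F, B6=S, B8=T, B9=E
#6 (a=4, r=4) -> B2->S, B1->F, B3->F, B4->F, B6->S, B5->F, B9->E, B8->T; covered: B1=F, B2=S, B3=F, B4=F, B5=F, B6=S, B8=T, B9=E
union over the pool: B1=T, B1=F, B2=S, B2=E, B3=T, B3=F, B4=F, B5=T, B5=F, B6=S, B6=E, B7=T, B8=T, B8=F, B9=E
uncovered (3 of 18): B4=T, B7=F, B9=S
Answer: 3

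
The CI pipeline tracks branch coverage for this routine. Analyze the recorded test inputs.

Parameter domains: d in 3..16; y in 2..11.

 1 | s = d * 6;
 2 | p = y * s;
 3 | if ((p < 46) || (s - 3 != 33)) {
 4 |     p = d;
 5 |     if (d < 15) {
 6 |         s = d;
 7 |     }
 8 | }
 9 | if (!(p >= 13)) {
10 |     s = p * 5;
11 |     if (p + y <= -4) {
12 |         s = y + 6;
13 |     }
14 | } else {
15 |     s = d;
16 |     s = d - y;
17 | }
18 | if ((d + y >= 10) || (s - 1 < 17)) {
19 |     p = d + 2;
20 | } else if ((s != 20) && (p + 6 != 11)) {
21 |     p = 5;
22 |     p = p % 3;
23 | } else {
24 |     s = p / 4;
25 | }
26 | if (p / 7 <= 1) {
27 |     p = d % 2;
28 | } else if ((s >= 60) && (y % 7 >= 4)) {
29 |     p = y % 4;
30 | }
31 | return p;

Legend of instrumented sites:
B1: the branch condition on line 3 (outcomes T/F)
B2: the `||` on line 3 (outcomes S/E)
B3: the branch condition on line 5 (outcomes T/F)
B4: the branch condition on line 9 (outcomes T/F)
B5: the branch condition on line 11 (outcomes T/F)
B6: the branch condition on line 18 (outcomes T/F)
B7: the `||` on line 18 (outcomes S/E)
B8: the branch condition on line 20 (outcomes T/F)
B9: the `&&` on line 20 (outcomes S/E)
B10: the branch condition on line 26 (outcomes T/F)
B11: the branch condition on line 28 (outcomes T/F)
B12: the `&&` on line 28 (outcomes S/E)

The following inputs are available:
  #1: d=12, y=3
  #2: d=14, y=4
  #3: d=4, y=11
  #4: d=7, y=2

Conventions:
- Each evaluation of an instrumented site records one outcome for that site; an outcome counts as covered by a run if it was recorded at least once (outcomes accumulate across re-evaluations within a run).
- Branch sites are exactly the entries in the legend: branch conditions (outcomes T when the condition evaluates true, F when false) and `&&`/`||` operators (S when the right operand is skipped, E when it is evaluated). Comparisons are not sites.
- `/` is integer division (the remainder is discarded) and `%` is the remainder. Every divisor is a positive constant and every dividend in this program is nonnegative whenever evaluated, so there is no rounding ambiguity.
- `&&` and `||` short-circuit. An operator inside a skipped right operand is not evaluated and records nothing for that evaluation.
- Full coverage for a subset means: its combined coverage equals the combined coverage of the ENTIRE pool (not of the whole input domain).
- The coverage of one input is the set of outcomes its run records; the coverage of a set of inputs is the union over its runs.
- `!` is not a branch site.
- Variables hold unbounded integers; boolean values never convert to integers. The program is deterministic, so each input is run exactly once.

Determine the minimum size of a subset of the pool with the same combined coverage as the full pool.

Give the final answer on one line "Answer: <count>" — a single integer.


test 1 (d=12, y=3) fires B2->E, B1->T, B3->T, B4->T, B5->F, B7->S, B6->T, B10->F, B12->E, B11->F; hits B1=T, B2=E, B3=T, B4=T, B5=F, B6=T, B7=S, B10=F, B11=F, B12=E
test 2 (d=14, y=4) fires B2->E, B1->T, B3->T, B4->F, B7->S, B6->T, B10->F, B12->S, B11->F; hits B1=T, B2=E, B3=T, B4=F, B6=T, B7=S, B10=F, B11=F, B12=S
test 3 (d=4, y=11) fires B2->E, B1->T, B3->T, B4->T, B5->F, B7->S, B6->T, B10->T; hits B1=T, B2=E, B3=T, B4=T, B5=F, B6=T, B7=S, B10=T
test 4 (d=7, y=2) fires B2->E, B1->T, B3->T, B4->T, B5->F, B7->E, B6->F, B9->E, B8->T, B10->T; hits B1=T, B2=E, B3=T, B4=T, B5=F, B6=F, B7=E, B8=T, B9=E, B10=T
the full pool covers 17 outcomes: B1=T, B2=E, B3=T, B4=T, B4=F, B5=F, B6=T, B6=F, B7=S, B7=E, B8=T, B9=E, B10=T, B10=F, B11=F, B12=S, B12=E
size 1 is not enough: best union over all size-1 subsets is 10/17
size 2 is not enough: best union over all size-2 subsets is 16/17
size 3: inputs {1, 2, 4} cover all 17 outcomes, and no lexicographically smaller subset of this size does
Answer: 3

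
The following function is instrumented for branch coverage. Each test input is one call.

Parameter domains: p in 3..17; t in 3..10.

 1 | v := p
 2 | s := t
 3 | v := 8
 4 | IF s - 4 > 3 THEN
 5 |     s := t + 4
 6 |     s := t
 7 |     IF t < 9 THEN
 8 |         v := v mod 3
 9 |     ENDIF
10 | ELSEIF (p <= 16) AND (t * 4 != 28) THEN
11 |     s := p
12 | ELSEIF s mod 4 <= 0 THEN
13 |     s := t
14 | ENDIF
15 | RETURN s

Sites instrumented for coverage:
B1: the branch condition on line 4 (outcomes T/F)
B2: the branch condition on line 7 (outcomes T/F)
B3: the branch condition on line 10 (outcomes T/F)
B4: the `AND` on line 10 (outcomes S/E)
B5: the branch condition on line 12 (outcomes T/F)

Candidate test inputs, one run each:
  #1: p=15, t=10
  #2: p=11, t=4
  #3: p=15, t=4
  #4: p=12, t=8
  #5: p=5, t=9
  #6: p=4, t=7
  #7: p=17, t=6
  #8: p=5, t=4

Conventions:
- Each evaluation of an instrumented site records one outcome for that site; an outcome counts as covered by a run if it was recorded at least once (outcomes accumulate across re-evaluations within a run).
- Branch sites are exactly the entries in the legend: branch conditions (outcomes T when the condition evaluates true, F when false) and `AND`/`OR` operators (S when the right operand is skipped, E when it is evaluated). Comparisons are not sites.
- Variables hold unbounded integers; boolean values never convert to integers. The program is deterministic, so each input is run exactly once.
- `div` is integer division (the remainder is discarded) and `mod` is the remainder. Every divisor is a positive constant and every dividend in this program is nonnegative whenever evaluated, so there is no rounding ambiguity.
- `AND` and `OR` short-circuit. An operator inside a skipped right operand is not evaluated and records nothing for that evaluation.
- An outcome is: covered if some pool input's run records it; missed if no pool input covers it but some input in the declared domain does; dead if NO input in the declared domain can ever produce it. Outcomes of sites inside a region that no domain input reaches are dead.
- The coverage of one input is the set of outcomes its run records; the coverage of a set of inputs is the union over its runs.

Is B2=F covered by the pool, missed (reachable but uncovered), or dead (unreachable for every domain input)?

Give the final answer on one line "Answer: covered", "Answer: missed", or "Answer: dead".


B2=F is recorded by pool input(s) 1, 5 -> covered
Answer: covered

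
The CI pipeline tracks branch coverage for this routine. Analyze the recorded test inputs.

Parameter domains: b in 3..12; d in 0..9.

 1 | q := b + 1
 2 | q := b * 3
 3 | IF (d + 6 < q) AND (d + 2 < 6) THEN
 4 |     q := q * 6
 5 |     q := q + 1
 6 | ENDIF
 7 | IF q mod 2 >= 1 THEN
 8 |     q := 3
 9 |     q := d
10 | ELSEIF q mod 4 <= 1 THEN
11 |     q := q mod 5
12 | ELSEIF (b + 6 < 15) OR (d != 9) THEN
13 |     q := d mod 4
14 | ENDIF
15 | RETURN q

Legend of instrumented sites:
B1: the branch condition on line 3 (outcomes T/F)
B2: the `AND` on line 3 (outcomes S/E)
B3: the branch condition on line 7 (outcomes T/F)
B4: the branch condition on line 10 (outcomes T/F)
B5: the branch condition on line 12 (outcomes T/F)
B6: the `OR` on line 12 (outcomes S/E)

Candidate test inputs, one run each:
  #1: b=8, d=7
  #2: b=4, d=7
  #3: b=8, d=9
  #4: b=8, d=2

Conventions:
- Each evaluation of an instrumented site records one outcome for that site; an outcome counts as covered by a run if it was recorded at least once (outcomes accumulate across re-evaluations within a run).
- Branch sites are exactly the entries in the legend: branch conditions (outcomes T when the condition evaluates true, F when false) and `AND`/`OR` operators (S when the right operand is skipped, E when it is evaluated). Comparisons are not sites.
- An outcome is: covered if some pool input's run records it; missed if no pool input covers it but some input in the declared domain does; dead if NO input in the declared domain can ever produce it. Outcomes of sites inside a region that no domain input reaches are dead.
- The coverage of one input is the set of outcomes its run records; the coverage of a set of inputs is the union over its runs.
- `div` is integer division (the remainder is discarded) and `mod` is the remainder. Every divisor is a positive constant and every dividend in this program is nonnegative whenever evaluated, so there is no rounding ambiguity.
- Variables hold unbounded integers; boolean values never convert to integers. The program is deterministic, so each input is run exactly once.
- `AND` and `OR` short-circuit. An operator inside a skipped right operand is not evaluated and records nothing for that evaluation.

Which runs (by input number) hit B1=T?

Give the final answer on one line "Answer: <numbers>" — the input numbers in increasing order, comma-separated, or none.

input #1 (b=8, d=7): never hits B1=T
input #2 (b=4, d=7): never hits B1=T
input #3 (b=8, d=9): never hits B1=T
input #4 (b=8, d=2): hits B1=T

Answer: 4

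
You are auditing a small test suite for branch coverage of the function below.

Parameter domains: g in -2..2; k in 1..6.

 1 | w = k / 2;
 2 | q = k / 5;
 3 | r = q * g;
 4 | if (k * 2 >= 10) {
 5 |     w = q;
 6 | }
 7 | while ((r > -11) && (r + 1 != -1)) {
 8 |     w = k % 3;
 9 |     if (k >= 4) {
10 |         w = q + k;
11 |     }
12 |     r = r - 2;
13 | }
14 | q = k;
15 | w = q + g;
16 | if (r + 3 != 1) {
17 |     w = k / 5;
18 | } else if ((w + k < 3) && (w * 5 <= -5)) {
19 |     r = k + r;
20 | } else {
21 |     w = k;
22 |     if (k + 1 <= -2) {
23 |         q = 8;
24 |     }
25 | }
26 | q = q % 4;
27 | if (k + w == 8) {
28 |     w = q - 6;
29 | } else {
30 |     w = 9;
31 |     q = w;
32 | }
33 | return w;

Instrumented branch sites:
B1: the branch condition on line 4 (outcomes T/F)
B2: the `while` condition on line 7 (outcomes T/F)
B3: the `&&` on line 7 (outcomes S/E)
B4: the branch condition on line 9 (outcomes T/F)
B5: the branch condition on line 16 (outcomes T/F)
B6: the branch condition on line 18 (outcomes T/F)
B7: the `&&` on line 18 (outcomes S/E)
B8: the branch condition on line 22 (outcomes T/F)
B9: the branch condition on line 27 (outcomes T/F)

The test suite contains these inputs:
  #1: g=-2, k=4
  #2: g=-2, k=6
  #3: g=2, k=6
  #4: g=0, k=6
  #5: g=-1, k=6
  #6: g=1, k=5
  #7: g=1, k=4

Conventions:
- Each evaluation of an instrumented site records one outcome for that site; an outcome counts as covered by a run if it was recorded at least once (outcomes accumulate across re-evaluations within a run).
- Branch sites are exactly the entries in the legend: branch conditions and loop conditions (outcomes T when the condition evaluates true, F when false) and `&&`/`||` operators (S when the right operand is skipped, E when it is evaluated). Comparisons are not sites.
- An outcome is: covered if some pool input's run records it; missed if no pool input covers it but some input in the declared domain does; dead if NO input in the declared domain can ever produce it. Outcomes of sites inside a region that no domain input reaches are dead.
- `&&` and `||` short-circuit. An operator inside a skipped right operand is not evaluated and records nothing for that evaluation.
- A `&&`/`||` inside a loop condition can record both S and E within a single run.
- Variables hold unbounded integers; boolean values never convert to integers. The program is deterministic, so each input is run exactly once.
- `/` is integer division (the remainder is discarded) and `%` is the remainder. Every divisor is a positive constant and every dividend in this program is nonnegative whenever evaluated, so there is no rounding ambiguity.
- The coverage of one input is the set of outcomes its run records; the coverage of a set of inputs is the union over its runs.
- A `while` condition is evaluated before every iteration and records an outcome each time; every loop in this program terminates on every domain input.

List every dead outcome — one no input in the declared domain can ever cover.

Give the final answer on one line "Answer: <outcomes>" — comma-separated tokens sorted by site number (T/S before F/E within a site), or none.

running all 30 domain inputs and tallying outcomes:
  B8=T: no domain input ever produces it -> dead
  reachable outcomes have witnesses, e.g. B1=T (e.g. g=-2, k=5), B1=F (e.g. g=-2, k=1), B2=T (e.g. g=-2, k=1), B2=F (e.g. g=-2, k=1)

Answer: B8=T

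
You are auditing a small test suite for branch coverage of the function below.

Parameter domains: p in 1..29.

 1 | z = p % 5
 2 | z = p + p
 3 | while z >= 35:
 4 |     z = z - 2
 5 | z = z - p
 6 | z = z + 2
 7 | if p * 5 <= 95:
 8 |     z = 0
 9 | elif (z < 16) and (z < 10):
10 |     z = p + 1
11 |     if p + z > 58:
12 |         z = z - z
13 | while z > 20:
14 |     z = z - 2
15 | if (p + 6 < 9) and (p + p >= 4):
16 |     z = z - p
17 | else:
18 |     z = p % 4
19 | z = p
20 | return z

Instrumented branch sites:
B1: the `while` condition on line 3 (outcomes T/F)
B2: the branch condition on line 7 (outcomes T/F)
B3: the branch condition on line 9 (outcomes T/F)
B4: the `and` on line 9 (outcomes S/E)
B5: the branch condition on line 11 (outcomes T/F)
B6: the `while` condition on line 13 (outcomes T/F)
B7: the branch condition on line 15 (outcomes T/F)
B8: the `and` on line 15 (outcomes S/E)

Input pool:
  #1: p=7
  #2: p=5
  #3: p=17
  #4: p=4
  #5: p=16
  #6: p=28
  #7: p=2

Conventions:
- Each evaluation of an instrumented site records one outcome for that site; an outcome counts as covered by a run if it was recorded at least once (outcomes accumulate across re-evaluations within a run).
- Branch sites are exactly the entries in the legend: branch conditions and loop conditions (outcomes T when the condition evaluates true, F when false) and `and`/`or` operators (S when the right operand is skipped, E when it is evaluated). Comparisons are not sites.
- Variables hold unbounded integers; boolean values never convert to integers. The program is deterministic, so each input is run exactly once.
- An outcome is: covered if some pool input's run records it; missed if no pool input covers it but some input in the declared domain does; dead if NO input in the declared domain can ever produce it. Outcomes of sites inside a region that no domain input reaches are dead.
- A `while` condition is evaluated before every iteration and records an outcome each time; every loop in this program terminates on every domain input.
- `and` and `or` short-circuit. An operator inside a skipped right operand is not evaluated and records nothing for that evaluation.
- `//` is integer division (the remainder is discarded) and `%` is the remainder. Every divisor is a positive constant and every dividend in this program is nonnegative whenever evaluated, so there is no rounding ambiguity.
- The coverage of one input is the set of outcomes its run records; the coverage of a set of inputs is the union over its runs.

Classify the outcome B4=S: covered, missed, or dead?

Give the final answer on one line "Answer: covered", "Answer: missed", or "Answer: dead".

no pool input records B4=S
but domain input (p=20) does record it -> reachable, so missed

Answer: missed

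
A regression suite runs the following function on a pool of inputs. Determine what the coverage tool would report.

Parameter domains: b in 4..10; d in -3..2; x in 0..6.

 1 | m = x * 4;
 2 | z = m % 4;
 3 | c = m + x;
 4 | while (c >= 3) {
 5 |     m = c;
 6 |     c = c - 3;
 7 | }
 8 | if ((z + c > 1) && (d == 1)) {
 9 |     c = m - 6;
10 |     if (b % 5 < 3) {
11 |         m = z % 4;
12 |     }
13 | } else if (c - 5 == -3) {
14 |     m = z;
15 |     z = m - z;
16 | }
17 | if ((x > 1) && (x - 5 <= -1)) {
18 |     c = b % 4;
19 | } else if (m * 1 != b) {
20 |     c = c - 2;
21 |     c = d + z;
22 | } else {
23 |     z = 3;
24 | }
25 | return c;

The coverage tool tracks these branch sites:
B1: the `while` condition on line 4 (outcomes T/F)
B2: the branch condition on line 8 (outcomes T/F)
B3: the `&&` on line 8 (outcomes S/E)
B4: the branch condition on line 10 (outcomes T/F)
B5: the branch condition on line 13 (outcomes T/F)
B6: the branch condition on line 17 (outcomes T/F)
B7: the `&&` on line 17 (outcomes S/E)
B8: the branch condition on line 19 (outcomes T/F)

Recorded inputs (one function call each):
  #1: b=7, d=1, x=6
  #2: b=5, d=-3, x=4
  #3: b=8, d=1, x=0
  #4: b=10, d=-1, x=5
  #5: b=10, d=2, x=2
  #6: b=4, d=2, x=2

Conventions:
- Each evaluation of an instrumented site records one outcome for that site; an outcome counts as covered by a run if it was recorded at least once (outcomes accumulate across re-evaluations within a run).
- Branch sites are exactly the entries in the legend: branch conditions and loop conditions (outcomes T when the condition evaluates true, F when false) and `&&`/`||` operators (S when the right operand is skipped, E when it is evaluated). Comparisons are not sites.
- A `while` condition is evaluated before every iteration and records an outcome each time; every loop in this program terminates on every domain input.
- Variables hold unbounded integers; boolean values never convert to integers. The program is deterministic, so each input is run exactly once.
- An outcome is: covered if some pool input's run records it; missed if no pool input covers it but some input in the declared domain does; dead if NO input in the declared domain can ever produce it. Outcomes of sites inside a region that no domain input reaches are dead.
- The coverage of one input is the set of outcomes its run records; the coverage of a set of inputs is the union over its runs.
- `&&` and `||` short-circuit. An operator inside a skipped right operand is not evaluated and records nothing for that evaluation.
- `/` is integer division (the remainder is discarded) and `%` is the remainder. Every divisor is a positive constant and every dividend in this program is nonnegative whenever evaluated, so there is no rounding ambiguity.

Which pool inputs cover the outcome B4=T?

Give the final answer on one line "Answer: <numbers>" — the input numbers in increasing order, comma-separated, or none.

input #1 (b=7, d=1, x=6): never hits B4=T
input #2 (b=5, d=-3, x=4): never hits B4=T
input #3 (b=8, d=1, x=0): never hits B4=T
input #4 (b=10, d=-1, x=5): never hits B4=T
input #5 (b=10, d=2, x=2): never hits B4=T
input #6 (b=4, d=2, x=2): never hits B4=T

Answer: none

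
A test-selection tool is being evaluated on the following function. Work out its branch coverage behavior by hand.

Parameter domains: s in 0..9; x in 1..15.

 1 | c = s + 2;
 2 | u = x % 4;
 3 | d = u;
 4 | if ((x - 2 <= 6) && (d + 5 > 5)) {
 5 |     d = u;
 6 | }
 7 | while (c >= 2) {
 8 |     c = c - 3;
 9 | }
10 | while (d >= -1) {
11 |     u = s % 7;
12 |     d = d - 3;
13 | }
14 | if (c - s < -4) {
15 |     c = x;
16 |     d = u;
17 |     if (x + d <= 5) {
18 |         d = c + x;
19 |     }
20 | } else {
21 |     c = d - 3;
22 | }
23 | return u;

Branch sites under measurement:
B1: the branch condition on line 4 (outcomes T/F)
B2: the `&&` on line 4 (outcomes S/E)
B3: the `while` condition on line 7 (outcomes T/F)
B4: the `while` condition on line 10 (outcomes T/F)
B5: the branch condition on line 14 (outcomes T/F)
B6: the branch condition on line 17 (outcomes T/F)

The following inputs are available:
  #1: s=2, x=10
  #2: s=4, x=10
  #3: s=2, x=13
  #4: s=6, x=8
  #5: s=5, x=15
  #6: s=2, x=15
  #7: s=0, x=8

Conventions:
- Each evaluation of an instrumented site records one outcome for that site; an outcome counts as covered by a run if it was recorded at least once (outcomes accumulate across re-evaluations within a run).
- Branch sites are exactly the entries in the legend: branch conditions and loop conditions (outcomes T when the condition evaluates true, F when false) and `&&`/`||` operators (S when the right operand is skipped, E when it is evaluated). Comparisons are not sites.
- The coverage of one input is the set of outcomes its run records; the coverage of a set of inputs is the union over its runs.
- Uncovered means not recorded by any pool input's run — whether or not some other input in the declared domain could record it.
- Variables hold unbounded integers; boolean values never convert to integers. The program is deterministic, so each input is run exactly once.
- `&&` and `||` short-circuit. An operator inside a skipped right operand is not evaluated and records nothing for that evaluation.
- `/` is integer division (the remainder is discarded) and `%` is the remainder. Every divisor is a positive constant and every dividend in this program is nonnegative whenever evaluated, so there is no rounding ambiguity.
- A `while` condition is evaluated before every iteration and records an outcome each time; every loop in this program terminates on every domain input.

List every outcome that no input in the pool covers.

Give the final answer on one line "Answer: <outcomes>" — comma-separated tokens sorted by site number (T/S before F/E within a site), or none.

run #1 (s=2, x=10) runs B2->S, B1->F, B3->T, B3->F, B4->T, B4->T, B4->F, B5->F; records B1=F, B2=S, B3=T, B3=F, B4=T, B4=F, B5=F
run #2 (s=4, x=10) runs B2->S, B1->F, B3->T, B3->T, B3->F, B4->T, B4->T, B4->F, B5->F; records B1=F, B2=S, B3=T, B3=F, B4=T, B4=F, B5=F
run #3 (s=2, x=13) runs B2->S, B1->F, B3->T, B3->F, B4->T, B4->F, B5->F; records B1=F, B2=S, B3=T, B3=F, B4=T, B4=F, B5=F
run #4 (s=6, x=8) runs B2->E, B1->F, B3->T, B3->T, B3->T, B3->F, B4->T, B4->F, B5->T, B6->F; records B1=F, B2=E, B3=T, B3=F, B4=T, B4=F, B5=T, B6=F
run #5 (s=5, x=15) runs B2->S, B1->F, B3->T, B3->T, B3->F, B4->T, B4->T, B4->F, B5->F; records B1=F, B2=S, B3=T, B3=F, B4=T, B4=F, B5=F
run #6 (s=2, x=15) runs B2->S, B1->F, B3->T, B3->F, B4->T, B4->T, B4->F, B5->F; records B1=F, B2=S, B3=T, B3=F, B4=T, B4=F, B5=F
run #7 (s=0, x=8) runs B2->E, B1->F, B3->T, B3->F, B4->T, B4->F, B5->F; records B1=F, B2=E, B3=T, B3=F, B4=T, B4=F, B5=F
union over the pool: B1=F, B2=S, B2=E, B3=T, B3=F, B4=T, B4=F, B5=T, B5=F, B6=F
uncovered (2 of 12): B1=T, B6=T

Answer: B1=T, B6=T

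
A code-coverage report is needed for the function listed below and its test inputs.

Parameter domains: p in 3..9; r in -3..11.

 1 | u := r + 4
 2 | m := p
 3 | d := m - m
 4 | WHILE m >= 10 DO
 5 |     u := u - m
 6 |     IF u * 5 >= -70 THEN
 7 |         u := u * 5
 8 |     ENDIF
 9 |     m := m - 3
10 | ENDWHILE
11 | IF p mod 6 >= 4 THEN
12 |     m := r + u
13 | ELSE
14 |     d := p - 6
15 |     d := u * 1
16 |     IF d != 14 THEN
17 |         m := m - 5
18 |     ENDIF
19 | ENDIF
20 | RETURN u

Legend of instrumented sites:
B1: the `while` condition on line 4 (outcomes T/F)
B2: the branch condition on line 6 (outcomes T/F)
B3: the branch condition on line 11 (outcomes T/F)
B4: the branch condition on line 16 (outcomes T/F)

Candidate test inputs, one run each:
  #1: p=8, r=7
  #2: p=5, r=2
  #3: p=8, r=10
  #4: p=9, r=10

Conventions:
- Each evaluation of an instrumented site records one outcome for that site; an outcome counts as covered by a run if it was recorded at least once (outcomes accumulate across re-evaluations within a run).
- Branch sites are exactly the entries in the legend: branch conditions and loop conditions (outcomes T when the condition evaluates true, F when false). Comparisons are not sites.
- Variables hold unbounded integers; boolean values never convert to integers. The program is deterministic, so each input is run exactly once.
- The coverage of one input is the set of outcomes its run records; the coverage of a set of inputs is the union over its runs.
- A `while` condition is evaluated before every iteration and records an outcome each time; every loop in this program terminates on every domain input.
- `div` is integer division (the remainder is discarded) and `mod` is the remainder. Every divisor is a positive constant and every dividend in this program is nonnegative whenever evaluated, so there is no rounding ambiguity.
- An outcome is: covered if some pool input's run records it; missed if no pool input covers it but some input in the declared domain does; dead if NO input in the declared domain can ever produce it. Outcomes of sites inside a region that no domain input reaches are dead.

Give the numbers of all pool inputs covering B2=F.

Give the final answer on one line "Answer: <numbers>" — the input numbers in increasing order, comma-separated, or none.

input #1 (p=8, r=7): misses B2=F
input #2 (p=5, r=2): misses B2=F
input #3 (p=8, r=10): misses B2=F
input #4 (p=9, r=10): misses B2=F

Answer: none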